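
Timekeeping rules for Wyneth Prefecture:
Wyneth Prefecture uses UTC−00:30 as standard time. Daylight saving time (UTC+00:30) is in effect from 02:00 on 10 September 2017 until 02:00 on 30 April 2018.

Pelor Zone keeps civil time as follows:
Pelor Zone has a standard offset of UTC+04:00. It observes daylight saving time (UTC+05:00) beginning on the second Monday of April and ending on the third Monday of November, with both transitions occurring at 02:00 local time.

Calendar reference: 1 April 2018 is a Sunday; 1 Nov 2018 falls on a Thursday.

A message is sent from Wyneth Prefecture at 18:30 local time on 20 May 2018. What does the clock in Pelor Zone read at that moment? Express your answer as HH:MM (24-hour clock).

Daylight saving runs 10 September 2017 – 30 April 2018; 20 May 2018 is outside that window, so Wyneth Prefecture is on standard time at UTC−00:30.
18:30 Wyneth Prefecture + 0h30m = 19:00 UTC.
1 April 2018 is a Sunday, so the first Monday is April 2 and the second is April 9.
1 November 2018 is a Thursday, so the first Monday is November 5 and the third is November 19.
At the standard offset (UTC+04:00), 19:00 UTC + 4h = 23:00 Pelor Zone standard time.
Daylight saving runs 9 April – 19 November; the standard-time date in Pelor Zone, 20 May 2018, is inside that window, so Pelor Zone is at UTC+05:00.
19:00 UTC + 5h = 00:00 Pelor Zone (rolling into the next day, 21 May 2018).

00:00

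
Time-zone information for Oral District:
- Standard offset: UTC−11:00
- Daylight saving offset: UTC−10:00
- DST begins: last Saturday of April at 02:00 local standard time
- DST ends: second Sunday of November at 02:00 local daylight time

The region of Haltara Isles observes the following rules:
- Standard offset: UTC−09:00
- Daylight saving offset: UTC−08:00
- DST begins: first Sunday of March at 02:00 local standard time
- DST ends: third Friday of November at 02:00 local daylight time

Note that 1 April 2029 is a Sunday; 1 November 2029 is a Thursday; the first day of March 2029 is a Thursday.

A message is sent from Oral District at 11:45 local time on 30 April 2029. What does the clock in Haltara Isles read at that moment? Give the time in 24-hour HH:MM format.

1 April 2029 is a Sunday, so Saturdays fall on 7, 14, 21, 28; the last is April 28.
1 November 2029 is a Thursday, so the first Sunday is November 4 and the second is November 11.
30 April 2029 falls between 28 April and 11 November, so daylight saving is in effect and Oral District is at UTC−10:00.
11:45 Oral District + 10h = 21:45 UTC.
1 March 2029 is a Thursday, so the first Sunday is March 4.
1 November 2029 is a Thursday, so the first Friday is November 2 and the third is November 16.
At the standard offset (UTC−09:00), 21:45 UTC − 9h = 12:45 Haltara Isles standard time.
Daylight saving runs 4 March – 16 November; the standard-time date in Haltara Isles, 30 April 2029, is inside that window, so Haltara Isles is at UTC−08:00.
21:45 UTC − 8h = 13:45 Haltara Isles.

13:45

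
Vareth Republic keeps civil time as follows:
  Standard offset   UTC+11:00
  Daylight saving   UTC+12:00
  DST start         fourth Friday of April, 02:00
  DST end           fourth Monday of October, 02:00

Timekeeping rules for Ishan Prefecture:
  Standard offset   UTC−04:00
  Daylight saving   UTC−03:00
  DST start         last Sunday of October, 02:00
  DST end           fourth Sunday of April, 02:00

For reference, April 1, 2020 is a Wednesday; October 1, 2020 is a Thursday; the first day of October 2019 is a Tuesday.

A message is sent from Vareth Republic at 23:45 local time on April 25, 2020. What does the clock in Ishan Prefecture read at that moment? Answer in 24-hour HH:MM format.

1 April 2020 is a Wednesday, so the first Friday is April 3 and the fourth is April 24.
1 October 2020 is a Thursday, so the first Monday is October 5 and the fourth is October 26.
April 25, 2020 falls between 24 April and 26 October, so daylight saving is in effect and Vareth Republic is at UTC+12:00.
23:45 Vareth Republic − 12h = 11:45 UTC.
1 October 2019 is a Tuesday, so Sundays fall on 6, 13, 20, 27; the last is October 27.
1 April 2020 is a Wednesday, so the first Sunday is April 5 and the fourth is April 26.
At the standard offset (UTC−04:00), 11:45 UTC − 4h = 07:45 Ishan Prefecture standard time.
The standard-time date in Ishan Prefecture, April 25, 2020, lies within the daylight-saving period (27 October 2019 – 26 April 2020), so Ishan Prefecture is on daylight time, UTC−03:00.
11:45 UTC − 3h = 08:45 Ishan Prefecture.

08:45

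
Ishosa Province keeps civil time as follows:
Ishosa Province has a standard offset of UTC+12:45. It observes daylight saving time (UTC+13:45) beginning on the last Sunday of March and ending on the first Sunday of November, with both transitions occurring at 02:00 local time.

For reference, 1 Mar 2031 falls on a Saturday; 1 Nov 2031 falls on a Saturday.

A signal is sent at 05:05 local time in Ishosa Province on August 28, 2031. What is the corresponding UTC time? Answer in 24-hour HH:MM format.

1 March 2031 is a Saturday, so Sundays fall on 2, 9, 16, 23, 30; the last is March 30.
1 November 2031 is a Saturday, so the first Sunday is November 2.
August 28, 2031 lies within the daylight-saving period (30 March – 2 November), so Ishosa Province is on daylight time, UTC+13:45.
05:05 local − 13h45m = 15:20 UTC (rolling into the previous day, 27 August 2031).

15:20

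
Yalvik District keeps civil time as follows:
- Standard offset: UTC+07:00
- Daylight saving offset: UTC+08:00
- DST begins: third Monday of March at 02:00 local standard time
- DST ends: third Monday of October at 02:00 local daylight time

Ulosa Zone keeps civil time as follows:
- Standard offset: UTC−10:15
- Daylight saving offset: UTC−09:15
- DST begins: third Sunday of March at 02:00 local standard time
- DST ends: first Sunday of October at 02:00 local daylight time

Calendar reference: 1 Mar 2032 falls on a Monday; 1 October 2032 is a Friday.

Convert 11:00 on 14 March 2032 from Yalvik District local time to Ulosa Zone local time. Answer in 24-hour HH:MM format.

17:45

1 March 2032 is a Monday, so the first Monday is March 1 and the third is March 15.
1 October 2032 is a Friday, so the first Monday is October 4 and the third is October 18.
Daylight saving runs 15 March – 18 October; 14 March 2032 is outside that window, so Yalvik District is on standard time at UTC+07:00.
11:00 Yalvik District − 7h = 04:00 UTC.
1 March 2032 is a Monday, so the first Sunday is March 7 and the third is March 21.
1 October 2032 is a Friday, so the first Sunday is October 3.
At the standard offset (UTC−10:15), 04:00 UTC − 10h15m = 17:45 Ulosa Zone standard time (rolling into the previous day, 13 March 2032).
The standard-time date in Ulosa Zone, 13 March 2032, does not fall between 21 March and 3 October, so daylight saving is not in effect and Ulosa Zone is at UTC−10:15.
04:00 UTC − 10h15m = 17:45 Ulosa Zone (rolling into the previous day, 13 March 2032).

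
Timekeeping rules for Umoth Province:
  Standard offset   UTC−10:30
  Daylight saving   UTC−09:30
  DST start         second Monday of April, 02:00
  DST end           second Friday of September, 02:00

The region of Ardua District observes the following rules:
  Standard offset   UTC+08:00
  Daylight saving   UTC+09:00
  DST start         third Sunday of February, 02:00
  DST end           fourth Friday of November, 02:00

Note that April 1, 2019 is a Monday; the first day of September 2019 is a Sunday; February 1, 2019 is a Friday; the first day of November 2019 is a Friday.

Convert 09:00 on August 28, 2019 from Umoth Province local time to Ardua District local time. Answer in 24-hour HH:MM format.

1 April 2019 is a Monday, so the first Monday is April 1 and the second is April 8.
1 September 2019 is a Sunday, so the first Friday is September 6 and the second is September 13.
August 28, 2019 falls between 8 April and 13 September, so daylight saving is in effect and Umoth Province is at UTC−09:30.
09:00 Umoth Province + 9h30m = 18:30 UTC.
1 February 2019 is a Friday, so the first Sunday is February 3 and the third is February 17.
1 November 2019 is a Friday, so the first Friday is November 1 and the fourth is November 22.
At the standard offset (UTC+08:00), 18:30 UTC + 8h = 02:30 Ardua District standard time (rolling into the next day, 29 August 2019).
The standard-time date in Ardua District, August 29, 2019, falls between 17 February and 22 November, so daylight saving is in effect and Ardua District is at UTC+09:00.
18:30 UTC + 9h = 03:30 Ardua District (rolling into the next day, 29 August 2019).

03:30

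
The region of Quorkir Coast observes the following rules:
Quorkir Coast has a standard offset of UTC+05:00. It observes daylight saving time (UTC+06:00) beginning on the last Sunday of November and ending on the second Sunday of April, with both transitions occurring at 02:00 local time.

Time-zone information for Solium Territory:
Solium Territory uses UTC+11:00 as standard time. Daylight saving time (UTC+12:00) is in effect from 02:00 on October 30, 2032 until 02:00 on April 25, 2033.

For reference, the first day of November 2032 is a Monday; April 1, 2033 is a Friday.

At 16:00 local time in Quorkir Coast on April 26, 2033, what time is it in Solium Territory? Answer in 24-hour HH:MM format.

22:00

1 November 2032 is a Monday, so Sundays fall on 7, 14, 21, 28; the last is November 28.
1 April 2033 is a Friday, so the first Sunday is April 3 and the second is April 10.
April 26, 2033 does not fall between 28 November 2032 and 10 April 2033, so daylight saving is not in effect and Quorkir Coast is at UTC+05:00.
16:00 Quorkir Coast − 5h = 11:00 UTC.
At the standard offset (UTC+11:00), 11:00 UTC + 11h = 22:00 Solium Territory standard time.
Daylight saving runs 30 October 2032 – 25 April 2033; the standard-time date in Solium Territory, April 26, 2033, is outside that window, so Solium Territory is on standard time at UTC+11:00.
11:00 UTC + 11h = 22:00 Solium Territory.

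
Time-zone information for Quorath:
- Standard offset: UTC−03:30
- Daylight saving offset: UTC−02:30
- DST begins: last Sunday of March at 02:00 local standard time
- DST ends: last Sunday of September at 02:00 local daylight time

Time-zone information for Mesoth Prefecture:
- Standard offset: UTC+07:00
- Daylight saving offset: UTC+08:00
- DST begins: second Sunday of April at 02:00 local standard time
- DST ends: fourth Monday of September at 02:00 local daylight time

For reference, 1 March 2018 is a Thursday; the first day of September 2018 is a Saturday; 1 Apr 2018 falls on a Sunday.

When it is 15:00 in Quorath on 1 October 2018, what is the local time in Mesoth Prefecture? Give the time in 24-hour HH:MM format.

1 March 2018 is a Thursday, so Sundays fall on 4, 11, 18, 25; the last is March 25.
1 September 2018 is a Saturday, so Sundays fall on 2, 9, 16, 23, 30; the last is September 30.
Daylight saving runs 25 March – 30 September; 1 October 2018 is outside that window, so Quorath is on standard time at UTC−03:30.
15:00 Quorath + 3h30m = 18:30 UTC.
1 April 2018 is a Sunday, so the first Sunday is April 1 and the second is April 8.
1 September 2018 is a Saturday, so the first Monday is September 3 and the fourth is September 24.
At the standard offset (UTC+07:00), 18:30 UTC + 7h = 01:30 Mesoth Prefecture standard time (rolling into the next day, 2 October 2018).
Daylight saving runs 8 April – 24 September; the standard-time date in Mesoth Prefecture, 2 October 2018, is outside that window, so Mesoth Prefecture is on standard time at UTC+07:00.
18:30 UTC + 7h = 01:30 Mesoth Prefecture (rolling into the next day, 2 October 2018).

01:30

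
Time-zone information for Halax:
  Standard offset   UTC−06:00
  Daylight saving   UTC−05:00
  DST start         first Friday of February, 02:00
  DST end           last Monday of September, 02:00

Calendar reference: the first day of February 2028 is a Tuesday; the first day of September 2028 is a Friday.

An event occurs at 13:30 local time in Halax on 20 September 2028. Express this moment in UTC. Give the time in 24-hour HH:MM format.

1 February 2028 is a Tuesday, so the first Friday is February 4.
1 September 2028 is a Friday, so Mondays fall on 4, 11, 18, 25; the last is September 25.
20 September 2028 falls between 4 February and 25 September, so daylight saving is in effect and Halax is at UTC−05:00.
13:30 local + 5h = 18:30 UTC.

18:30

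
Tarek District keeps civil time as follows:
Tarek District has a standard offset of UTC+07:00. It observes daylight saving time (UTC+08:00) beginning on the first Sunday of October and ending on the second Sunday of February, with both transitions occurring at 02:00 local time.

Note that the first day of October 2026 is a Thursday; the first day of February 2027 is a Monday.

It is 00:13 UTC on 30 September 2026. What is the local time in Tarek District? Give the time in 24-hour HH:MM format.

07:13

1 October 2026 is a Thursday, so the first Sunday is October 4.
1 February 2027 is a Monday, so the first Sunday is February 7 and the second is February 14.
At the standard offset (UTC+07:00), 00:13 UTC + 7h = 07:13 Tarek District standard time.
Daylight saving runs 4 October 2026 – 14 February 2027; the standard-time date in Tarek District, 30 September 2026, is outside that window, so Tarek District is on standard time at UTC+07:00.
00:13 UTC + 7h = 07:13 local.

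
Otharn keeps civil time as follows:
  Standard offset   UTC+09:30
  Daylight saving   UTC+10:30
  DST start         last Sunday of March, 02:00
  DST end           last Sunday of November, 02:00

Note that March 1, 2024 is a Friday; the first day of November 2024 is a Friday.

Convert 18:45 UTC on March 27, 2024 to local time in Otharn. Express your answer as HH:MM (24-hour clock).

04:15

1 March 2024 is a Friday, so Sundays fall on 3, 10, 17, 24, 31; the last is March 31.
1 November 2024 is a Friday, so Sundays fall on 3, 10, 17, 24; the last is November 24.
At the standard offset (UTC+09:30), 18:45 UTC + 9h30m = 04:15 Otharn standard time (rolling into the next day, 28 March 2024).
The standard-time date in Otharn, March 28, 2024, is outside the daylight-saving period (31 March – 24 November), so Otharn is on standard time, UTC+09:30.
18:45 UTC + 9h30m = 04:15 local (rolling into the next day, 28 March 2024).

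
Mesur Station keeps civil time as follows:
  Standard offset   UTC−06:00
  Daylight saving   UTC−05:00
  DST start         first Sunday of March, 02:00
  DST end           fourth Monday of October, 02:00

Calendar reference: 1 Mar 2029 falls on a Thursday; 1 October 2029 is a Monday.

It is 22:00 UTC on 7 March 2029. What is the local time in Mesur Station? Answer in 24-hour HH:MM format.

1 March 2029 is a Thursday, so the first Sunday is March 4.
1 October 2029 is a Monday, so the first Monday is October 1 and the fourth is October 22.
At the standard offset (UTC−06:00), 22:00 UTC − 6h = 16:00 Mesur Station standard time.
Daylight saving runs 4 March – 22 October; the standard-time date in Mesur Station, 7 March 2029, is inside that window, so Mesur Station is at UTC−05:00.
22:00 UTC − 5h = 17:00 local.

17:00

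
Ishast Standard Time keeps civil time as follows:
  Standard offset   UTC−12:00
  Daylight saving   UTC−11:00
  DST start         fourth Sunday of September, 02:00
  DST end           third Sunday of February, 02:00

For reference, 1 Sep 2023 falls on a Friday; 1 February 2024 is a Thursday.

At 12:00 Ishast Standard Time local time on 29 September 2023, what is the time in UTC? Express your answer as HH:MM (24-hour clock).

23:00

1 September 2023 is a Friday, so the first Sunday is September 3 and the fourth is September 24.
1 February 2024 is a Thursday, so the first Sunday is February 4 and the third is February 18.
Daylight saving runs 24 September 2023 – 18 February 2024; 29 September 2023 is inside that window, so Ishast Standard Time is at UTC−11:00.
12:00 local + 11h = 23:00 UTC.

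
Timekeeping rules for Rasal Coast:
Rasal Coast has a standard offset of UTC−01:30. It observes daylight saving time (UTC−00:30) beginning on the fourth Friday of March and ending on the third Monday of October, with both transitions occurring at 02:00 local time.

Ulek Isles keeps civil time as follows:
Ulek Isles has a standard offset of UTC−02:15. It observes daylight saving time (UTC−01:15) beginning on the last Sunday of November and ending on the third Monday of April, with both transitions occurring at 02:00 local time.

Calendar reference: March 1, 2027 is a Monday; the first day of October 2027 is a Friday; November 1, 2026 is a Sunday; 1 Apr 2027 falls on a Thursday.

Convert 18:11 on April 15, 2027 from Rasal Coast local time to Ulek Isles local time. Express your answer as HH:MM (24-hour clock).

17:26

1 March 2027 is a Monday, so the first Friday is March 5 and the fourth is March 26.
1 October 2027 is a Friday, so the first Monday is October 4 and the third is October 18.
April 15, 2027 falls between 26 March and 18 October, so daylight saving is in effect and Rasal Coast is at UTC−00:30.
18:11 Rasal Coast + 0h30m = 18:41 UTC.
1 November 2026 is a Sunday, so Sundays fall on 1, 8, 15, 22, 29; the last is November 29.
1 April 2027 is a Thursday, so the first Monday is April 5 and the third is April 19.
At the standard offset (UTC−02:15), 18:41 UTC − 2h15m = 16:26 Ulek Isles standard time.
Daylight saving runs 29 November 2026 – 19 April 2027; the standard-time date in Ulek Isles, April 15, 2027, is inside that window, so Ulek Isles is at UTC−01:15.
18:41 UTC − 1h15m = 17:26 Ulek Isles.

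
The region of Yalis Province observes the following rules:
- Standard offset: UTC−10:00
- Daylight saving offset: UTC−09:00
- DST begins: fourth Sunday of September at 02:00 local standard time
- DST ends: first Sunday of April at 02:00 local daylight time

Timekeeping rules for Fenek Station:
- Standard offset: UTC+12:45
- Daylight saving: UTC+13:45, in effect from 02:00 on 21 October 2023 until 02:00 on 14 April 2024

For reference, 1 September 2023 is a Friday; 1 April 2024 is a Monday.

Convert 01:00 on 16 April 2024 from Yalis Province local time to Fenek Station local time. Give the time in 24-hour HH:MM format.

1 September 2023 is a Friday, so the first Sunday is September 3 and the fourth is September 24.
1 April 2024 is a Monday, so the first Sunday is April 7.
16 April 2024 is outside the daylight-saving period (24 September 2023 – 7 April 2024), so Yalis Province is on standard time, UTC−10:00.
01:00 Yalis Province + 10h = 11:00 UTC.
At the standard offset (UTC+12:45), 11:00 UTC + 12h45m = 23:45 Fenek Station standard time.
The standard-time date in Fenek Station, 16 April 2024, does not fall between 21 October 2023 and 14 April 2024, so daylight saving is not in effect and Fenek Station is at UTC+12:45.
11:00 UTC + 12h45m = 23:45 Fenek Station.

23:45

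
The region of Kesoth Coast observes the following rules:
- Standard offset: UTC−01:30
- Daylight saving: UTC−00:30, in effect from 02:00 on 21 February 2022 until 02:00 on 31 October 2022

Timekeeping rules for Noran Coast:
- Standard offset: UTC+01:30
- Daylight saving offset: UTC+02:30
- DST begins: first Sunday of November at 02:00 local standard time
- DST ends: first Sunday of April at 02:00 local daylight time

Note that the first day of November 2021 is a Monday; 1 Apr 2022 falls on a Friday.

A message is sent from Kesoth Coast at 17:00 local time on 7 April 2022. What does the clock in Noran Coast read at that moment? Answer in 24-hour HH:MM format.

Daylight saving runs 21 February – 31 October; 7 April 2022 is inside that window, so Kesoth Coast is at UTC−00:30.
17:00 Kesoth Coast + 0h30m = 17:30 UTC.
1 November 2021 is a Monday, so the first Sunday is November 7.
1 April 2022 is a Friday, so the first Sunday is April 3.
At the standard offset (UTC+01:30), 17:30 UTC + 1h30m = 19:00 Noran Coast standard time.
Daylight saving runs 7 November 2021 – 3 April 2022; the standard-time date in Noran Coast, 7 April 2022, is outside that window, so Noran Coast is on standard time at UTC+01:30.
17:30 UTC + 1h30m = 19:00 Noran Coast.

19:00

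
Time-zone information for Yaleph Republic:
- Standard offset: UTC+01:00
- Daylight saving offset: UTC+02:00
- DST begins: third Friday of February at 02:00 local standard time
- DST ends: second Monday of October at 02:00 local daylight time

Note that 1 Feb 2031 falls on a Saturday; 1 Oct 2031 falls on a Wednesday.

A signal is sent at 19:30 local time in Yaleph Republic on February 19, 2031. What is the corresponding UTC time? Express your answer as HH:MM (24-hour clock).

1 February 2031 is a Saturday, so the first Friday is February 7 and the third is February 21.
1 October 2031 is a Wednesday, so the first Monday is October 6 and the second is October 13.
February 19, 2031 is outside the daylight-saving period (21 February – 13 October), so Yaleph Republic is on standard time, UTC+01:00.
19:30 local − 1h = 18:30 UTC.

18:30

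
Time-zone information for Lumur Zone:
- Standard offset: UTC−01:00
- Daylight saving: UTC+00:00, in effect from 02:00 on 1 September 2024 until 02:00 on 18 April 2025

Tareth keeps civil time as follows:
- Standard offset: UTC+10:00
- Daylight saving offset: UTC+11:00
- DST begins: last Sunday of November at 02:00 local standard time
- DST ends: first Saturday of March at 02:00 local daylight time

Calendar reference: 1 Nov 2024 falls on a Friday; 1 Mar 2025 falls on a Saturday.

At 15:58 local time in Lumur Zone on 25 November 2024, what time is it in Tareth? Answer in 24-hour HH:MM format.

Daylight saving runs 1 September 2024 – 18 April 2025; 25 November 2024 is inside that window, so Lumur Zone is at UTC+00:00.
15:58 Lumur Zone − 0h = 15:58 UTC.
1 November 2024 is a Friday, so Sundays fall on 3, 10, 17, 24; the last is November 24.
1 March 2025 is a Saturday, so the first Saturday is March 1.
At the standard offset (UTC+10:00), 15:58 UTC + 10h = 01:58 Tareth standard time (rolling into the next day, 26 November 2024).
The standard-time date in Tareth, 26 November 2024, lies within the daylight-saving period (24 November 2024 – 1 March 2025), so Tareth is on daylight time, UTC+11:00.
15:58 UTC + 11h = 02:58 Tareth (rolling into the next day, 26 November 2024).

02:58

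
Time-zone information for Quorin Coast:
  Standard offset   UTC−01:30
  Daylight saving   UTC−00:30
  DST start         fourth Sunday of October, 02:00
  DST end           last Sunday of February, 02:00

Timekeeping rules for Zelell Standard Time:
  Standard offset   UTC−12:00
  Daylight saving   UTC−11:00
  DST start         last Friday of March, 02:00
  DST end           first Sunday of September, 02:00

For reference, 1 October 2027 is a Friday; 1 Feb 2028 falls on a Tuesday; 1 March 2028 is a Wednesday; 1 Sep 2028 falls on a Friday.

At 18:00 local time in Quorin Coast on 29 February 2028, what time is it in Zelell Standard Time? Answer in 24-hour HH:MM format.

07:30

1 October 2027 is a Friday, so the first Sunday is October 3 and the fourth is October 24.
1 February 2028 is a Tuesday, so Sundays fall on 6, 13, 20, 27; the last is February 27.
Daylight saving runs 24 October 2027 – 27 February 2028; 29 February 2028 is outside that window, so Quorin Coast is on standard time at UTC−01:30.
18:00 Quorin Coast + 1h30m = 19:30 UTC.
1 March 2028 is a Wednesday, so Fridays fall on 3, 10, 17, 24, 31; the last is March 31.
1 September 2028 is a Friday, so the first Sunday is September 3.
At the standard offset (UTC−12:00), 19:30 UTC − 12h = 07:30 Zelell Standard Time standard time.
The standard-time date in Zelell Standard Time, 29 February 2028, does not fall between 31 March and 3 September, so daylight saving is not in effect and Zelell Standard Time is at UTC−12:00.
19:30 UTC − 12h = 07:30 Zelell Standard Time.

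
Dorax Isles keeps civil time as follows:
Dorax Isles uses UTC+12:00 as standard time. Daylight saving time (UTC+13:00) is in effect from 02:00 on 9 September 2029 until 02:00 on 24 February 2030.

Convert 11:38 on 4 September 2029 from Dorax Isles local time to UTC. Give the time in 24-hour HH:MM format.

23:38

Daylight saving runs 9 September 2029 – 24 February 2030; 4 September 2029 is outside that window, so Dorax Isles is on standard time at UTC+12:00.
11:38 local − 12h = 23:38 UTC (rolling into the previous day, 3 September 2029).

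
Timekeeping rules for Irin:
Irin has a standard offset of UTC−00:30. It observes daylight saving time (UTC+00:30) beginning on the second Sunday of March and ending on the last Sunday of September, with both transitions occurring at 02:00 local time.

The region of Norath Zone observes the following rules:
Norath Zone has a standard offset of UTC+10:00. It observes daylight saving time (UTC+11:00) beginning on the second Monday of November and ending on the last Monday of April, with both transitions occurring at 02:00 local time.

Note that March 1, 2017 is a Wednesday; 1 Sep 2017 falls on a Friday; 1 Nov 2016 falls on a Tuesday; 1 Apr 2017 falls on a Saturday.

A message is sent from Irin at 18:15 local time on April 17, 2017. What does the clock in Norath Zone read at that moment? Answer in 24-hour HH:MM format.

04:45

1 March 2017 is a Wednesday, so the first Sunday is March 5 and the second is March 12.
1 September 2017 is a Friday, so Sundays fall on 3, 10, 17, 24; the last is September 24.
April 17, 2017 lies within the daylight-saving period (12 March – 24 September), so Irin is on daylight time, UTC+00:30.
18:15 Irin − 0h30m = 17:45 UTC.
1 November 2016 is a Tuesday, so the first Monday is November 7 and the second is November 14.
1 April 2017 is a Saturday, so Mondays fall on 3, 10, 17, 24; the last is April 24.
At the standard offset (UTC+10:00), 17:45 UTC + 10h = 03:45 Norath Zone standard time (rolling into the next day, 18 April 2017).
The standard-time date in Norath Zone, April 18, 2017, falls between 14 November 2016 and 24 April 2017, so daylight saving is in effect and Norath Zone is at UTC+11:00.
17:45 UTC + 11h = 04:45 Norath Zone (rolling into the next day, 18 April 2017).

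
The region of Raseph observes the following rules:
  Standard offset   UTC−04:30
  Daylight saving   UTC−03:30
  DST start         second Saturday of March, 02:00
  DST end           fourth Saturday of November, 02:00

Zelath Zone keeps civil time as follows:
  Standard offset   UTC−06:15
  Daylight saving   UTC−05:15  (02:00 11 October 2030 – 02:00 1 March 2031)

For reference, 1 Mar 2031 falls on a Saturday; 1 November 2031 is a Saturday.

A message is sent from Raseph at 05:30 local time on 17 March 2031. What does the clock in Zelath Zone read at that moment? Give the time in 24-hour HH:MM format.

1 March 2031 is a Saturday, so the first Saturday is March 1 and the second is March 8.
1 November 2031 is a Saturday, so the first Saturday is November 1 and the fourth is November 22.
17 March 2031 lies within the daylight-saving period (8 March – 22 November), so Raseph is on daylight time, UTC−03:30.
05:30 Raseph + 3h30m = 09:00 UTC.
At the standard offset (UTC−06:15), 09:00 UTC − 6h15m = 02:45 Zelath Zone standard time.
The standard-time date in Zelath Zone, 17 March 2031, is outside the daylight-saving period (11 October 2030 – 1 March 2031), so Zelath Zone is on standard time, UTC−06:15.
09:00 UTC − 6h15m = 02:45 Zelath Zone.

02:45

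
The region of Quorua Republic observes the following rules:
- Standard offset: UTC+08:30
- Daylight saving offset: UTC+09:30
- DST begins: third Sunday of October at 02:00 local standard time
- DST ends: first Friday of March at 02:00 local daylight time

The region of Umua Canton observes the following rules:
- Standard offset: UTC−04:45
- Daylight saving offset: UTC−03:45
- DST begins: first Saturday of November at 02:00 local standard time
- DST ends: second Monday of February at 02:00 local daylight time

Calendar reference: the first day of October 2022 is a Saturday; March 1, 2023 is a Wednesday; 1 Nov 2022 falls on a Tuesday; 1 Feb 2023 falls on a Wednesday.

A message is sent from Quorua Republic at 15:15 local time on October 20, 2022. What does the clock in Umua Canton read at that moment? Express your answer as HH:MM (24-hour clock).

01:00

1 October 2022 is a Saturday, so the first Sunday is October 2 and the third is October 16.
1 March 2023 is a Wednesday, so the first Friday is March 3.
October 20, 2022 falls between 16 October 2022 and 3 March 2023, so daylight saving is in effect and Quorua Republic is at UTC+09:30.
15:15 Quorua Republic − 9h30m = 05:45 UTC.
1 November 2022 is a Tuesday, so the first Saturday is November 5.
1 February 2023 is a Wednesday, so the first Monday is February 6 and the second is February 13.
At the standard offset (UTC−04:45), 05:45 UTC − 4h45m = 01:00 Umua Canton standard time.
Daylight saving runs 5 November 2022 – 13 February 2023; the standard-time date in Umua Canton, October 20, 2022, is outside that window, so Umua Canton is on standard time at UTC−04:45.
05:45 UTC − 4h45m = 01:00 Umua Canton.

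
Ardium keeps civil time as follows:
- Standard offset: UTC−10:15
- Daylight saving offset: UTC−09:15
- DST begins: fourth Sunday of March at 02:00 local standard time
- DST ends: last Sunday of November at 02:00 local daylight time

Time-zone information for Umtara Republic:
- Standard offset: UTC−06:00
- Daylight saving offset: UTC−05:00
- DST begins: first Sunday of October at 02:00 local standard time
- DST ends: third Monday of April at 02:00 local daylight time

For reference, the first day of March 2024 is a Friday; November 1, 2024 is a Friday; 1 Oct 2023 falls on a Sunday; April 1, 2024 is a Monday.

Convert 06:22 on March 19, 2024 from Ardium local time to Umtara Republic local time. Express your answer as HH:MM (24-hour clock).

11:37

1 March 2024 is a Friday, so the first Sunday is March 3 and the fourth is March 24.
1 November 2024 is a Friday, so Sundays fall on 3, 10, 17, 24; the last is November 24.
Daylight saving runs 24 March – 24 November; March 19, 2024 is outside that window, so Ardium is on standard time at UTC−10:15.
06:22 Ardium + 10h15m = 16:37 UTC.
1 October 2023 is a Sunday, so the first Sunday is October 1.
1 April 2024 is a Monday, so the first Monday is April 1 and the third is April 15.
At the standard offset (UTC−06:00), 16:37 UTC − 6h = 10:37 Umtara Republic standard time.
Daylight saving runs 1 October 2023 – 15 April 2024; the standard-time date in Umtara Republic, March 19, 2024, is inside that window, so Umtara Republic is at UTC−05:00.
16:37 UTC − 5h = 11:37 Umtara Republic.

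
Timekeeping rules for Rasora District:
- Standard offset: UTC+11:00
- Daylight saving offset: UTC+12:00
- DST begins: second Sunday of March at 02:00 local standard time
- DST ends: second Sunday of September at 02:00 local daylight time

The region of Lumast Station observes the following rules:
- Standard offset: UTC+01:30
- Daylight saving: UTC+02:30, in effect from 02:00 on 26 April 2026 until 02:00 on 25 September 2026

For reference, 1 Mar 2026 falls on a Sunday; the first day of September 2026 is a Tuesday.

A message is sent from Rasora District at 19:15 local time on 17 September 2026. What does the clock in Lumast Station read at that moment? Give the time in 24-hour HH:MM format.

1 March 2026 is a Sunday, so the first Sunday is March 1 and the second is March 8.
1 September 2026 is a Tuesday, so the first Sunday is September 6 and the second is September 13.
17 September 2026 is outside the daylight-saving period (8 March – 13 September), so Rasora District is on standard time, UTC+11:00.
19:15 Rasora District − 11h = 08:15 UTC.
At the standard offset (UTC+01:30), 08:15 UTC + 1h30m = 09:45 Lumast Station standard time.
The standard-time date in Lumast Station, 17 September 2026, falls between 26 April and 25 September, so daylight saving is in effect and Lumast Station is at UTC+02:30.
08:15 UTC + 2h30m = 10:45 Lumast Station.

10:45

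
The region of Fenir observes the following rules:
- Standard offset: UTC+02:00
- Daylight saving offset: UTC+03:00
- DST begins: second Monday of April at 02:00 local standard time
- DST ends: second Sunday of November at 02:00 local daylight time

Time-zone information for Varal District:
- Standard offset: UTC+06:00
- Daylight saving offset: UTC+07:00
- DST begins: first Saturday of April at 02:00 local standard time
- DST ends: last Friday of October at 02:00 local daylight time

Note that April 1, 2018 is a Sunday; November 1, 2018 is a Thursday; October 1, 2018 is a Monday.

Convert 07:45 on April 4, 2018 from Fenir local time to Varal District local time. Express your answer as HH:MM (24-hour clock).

11:45

1 April 2018 is a Sunday, so the first Monday is April 2 and the second is April 9.
1 November 2018 is a Thursday, so the first Sunday is November 4 and the second is November 11.
Daylight saving runs 9 April – 11 November; April 4, 2018 is outside that window, so Fenir is on standard time at UTC+02:00.
07:45 Fenir − 2h = 05:45 UTC.
1 April 2018 is a Sunday, so the first Saturday is April 7.
1 October 2018 is a Monday, so Fridays fall on 5, 12, 19, 26; the last is October 26.
At the standard offset (UTC+06:00), 05:45 UTC + 6h = 11:45 Varal District standard time.
The standard-time date in Varal District, April 4, 2018, does not fall between 7 April and 26 October, so daylight saving is not in effect and Varal District is at UTC+06:00.
05:45 UTC + 6h = 11:45 Varal District.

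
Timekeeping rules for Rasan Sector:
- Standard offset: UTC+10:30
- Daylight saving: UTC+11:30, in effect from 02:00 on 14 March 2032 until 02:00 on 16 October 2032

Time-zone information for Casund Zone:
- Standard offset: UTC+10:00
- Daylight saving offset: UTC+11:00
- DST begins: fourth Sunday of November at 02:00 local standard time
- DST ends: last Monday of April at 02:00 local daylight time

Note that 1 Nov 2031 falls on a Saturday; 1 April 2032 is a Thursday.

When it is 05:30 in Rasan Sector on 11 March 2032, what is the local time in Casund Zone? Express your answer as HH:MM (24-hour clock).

11 March 2032 does not fall between 14 March and 16 October, so daylight saving is not in effect and Rasan Sector is at UTC+10:30.
05:30 Rasan Sector − 10h30m = 19:00 UTC (rolling into the previous day, 10 March 2032).
1 November 2031 is a Saturday, so the first Sunday is November 2 and the fourth is November 23.
1 April 2032 is a Thursday, so Mondays fall on 5, 12, 19, 26; the last is April 26.
At the standard offset (UTC+10:00), 19:00 UTC + 10h = 05:00 Casund Zone standard time (rolling into the next day, 11 March 2032).
Daylight saving runs 23 November 2031 – 26 April 2032; the standard-time date in Casund Zone, 11 March 2032, is inside that window, so Casund Zone is at UTC+11:00.
19:00 UTC + 11h = 06:00 Casund Zone (rolling into the next day, 11 March 2032).

06:00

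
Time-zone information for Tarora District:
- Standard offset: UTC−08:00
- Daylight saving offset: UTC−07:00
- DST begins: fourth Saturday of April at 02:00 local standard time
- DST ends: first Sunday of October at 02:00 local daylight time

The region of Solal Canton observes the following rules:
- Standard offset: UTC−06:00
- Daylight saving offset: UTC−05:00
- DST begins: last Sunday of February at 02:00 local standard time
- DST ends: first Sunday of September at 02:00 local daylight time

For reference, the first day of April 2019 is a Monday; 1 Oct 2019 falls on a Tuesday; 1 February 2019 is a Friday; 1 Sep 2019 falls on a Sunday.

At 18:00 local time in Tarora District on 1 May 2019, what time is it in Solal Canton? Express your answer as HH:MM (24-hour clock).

20:00

1 April 2019 is a Monday, so the first Saturday is April 6 and the fourth is April 27.
1 October 2019 is a Tuesday, so the first Sunday is October 6.
Daylight saving runs 27 April – 6 October; 1 May 2019 is inside that window, so Tarora District is at UTC−07:00.
18:00 Tarora District + 7h = 01:00 UTC (rolling into the next day, 2 May 2019).
1 February 2019 is a Friday, so Sundays fall on 3, 10, 17, 24; the last is February 24.
1 September 2019 is a Sunday, so the first Sunday is September 1.
At the standard offset (UTC−06:00), 01:00 UTC − 6h = 19:00 Solal Canton standard time (rolling into the previous day, 1 May 2019).
The standard-time date in Solal Canton, 1 May 2019, lies within the daylight-saving period (24 February – 1 September), so Solal Canton is on daylight time, UTC−05:00.
01:00 UTC − 5h = 20:00 Solal Canton (rolling into the previous day, 1 May 2019).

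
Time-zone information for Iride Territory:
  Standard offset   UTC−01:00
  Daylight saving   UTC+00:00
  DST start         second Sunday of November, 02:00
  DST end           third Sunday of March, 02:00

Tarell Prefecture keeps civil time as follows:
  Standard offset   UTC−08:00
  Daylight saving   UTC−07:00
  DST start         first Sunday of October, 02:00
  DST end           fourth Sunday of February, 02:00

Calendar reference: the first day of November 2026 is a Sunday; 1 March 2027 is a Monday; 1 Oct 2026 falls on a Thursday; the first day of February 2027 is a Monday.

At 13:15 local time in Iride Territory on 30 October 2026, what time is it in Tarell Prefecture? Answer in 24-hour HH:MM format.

07:15

1 November 2026 is a Sunday, so the first Sunday is November 1 and the second is November 8.
1 March 2027 is a Monday, so the first Sunday is March 7 and the third is March 21.
30 October 2026 is outside the daylight-saving period (8 November 2026 – 21 March 2027), so Iride Territory is on standard time, UTC−01:00.
13:15 Iride Territory + 1h = 14:15 UTC.
1 October 2026 is a Thursday, so the first Sunday is October 4.
1 February 2027 is a Monday, so the first Sunday is February 7 and the fourth is February 28.
At the standard offset (UTC−08:00), 14:15 UTC − 8h = 06:15 Tarell Prefecture standard time.
The standard-time date in Tarell Prefecture, 30 October 2026, falls between 4 October 2026 and 28 February 2027, so daylight saving is in effect and Tarell Prefecture is at UTC−07:00.
14:15 UTC − 7h = 07:15 Tarell Prefecture.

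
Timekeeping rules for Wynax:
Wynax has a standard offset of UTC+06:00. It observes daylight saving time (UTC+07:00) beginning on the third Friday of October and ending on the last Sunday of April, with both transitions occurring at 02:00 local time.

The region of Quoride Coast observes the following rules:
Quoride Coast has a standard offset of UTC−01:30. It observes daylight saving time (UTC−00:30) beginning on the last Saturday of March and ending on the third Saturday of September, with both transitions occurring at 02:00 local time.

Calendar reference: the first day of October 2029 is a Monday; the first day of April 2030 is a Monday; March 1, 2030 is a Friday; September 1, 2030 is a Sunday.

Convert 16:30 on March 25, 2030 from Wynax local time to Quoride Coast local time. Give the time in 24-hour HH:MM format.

08:00

1 October 2029 is a Monday, so the first Friday is October 5 and the third is October 19.
1 April 2030 is a Monday, so Sundays fall on 7, 14, 21, 28; the last is April 28.
March 25, 2030 falls between 19 October 2029 and 28 April 2030, so daylight saving is in effect and Wynax is at UTC+07:00.
16:30 Wynax − 7h = 09:30 UTC.
1 March 2030 is a Friday, so Saturdays fall on 2, 9, 16, 23, 30; the last is March 30.
1 September 2030 is a Sunday, so the first Saturday is September 7 and the third is September 21.
At the standard offset (UTC−01:30), 09:30 UTC − 1h30m = 08:00 Quoride Coast standard time.
The standard-time date in Quoride Coast, March 25, 2030, does not fall between 30 March and 21 September, so daylight saving is not in effect and Quoride Coast is at UTC−01:30.
09:30 UTC − 1h30m = 08:00 Quoride Coast.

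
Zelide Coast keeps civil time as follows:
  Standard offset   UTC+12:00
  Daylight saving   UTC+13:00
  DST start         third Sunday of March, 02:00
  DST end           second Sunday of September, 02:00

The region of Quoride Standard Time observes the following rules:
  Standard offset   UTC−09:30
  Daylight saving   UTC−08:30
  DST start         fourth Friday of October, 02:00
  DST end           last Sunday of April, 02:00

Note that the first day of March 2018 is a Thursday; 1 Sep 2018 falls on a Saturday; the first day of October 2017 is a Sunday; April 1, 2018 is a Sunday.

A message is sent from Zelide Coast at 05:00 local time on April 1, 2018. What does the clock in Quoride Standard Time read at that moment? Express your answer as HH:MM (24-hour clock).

1 March 2018 is a Thursday, so the first Sunday is March 4 and the third is March 18.
1 September 2018 is a Saturday, so the first Sunday is September 2 and the second is September 9.
Daylight saving runs 18 March – 9 September; April 1, 2018 is inside that window, so Zelide Coast is at UTC+13:00.
05:00 Zelide Coast − 13h = 16:00 UTC (rolling into the previous day, 31 March 2018).
1 October 2017 is a Sunday, so the first Friday is October 6 and the fourth is October 27.
1 April 2018 is a Sunday, so Sundays fall on 1, 8, 15, 22, 29; the last is April 29.
At the standard offset (UTC−09:30), 16:00 UTC − 9h30m = 06:30 Quoride Standard Time standard time.
The standard-time date in Quoride Standard Time, March 31, 2018, lies within the daylight-saving period (27 October 2017 – 29 April 2018), so Quoride Standard Time is on daylight time, UTC−08:30.
16:00 UTC − 8h30m = 07:30 Quoride Standard Time.

07:30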